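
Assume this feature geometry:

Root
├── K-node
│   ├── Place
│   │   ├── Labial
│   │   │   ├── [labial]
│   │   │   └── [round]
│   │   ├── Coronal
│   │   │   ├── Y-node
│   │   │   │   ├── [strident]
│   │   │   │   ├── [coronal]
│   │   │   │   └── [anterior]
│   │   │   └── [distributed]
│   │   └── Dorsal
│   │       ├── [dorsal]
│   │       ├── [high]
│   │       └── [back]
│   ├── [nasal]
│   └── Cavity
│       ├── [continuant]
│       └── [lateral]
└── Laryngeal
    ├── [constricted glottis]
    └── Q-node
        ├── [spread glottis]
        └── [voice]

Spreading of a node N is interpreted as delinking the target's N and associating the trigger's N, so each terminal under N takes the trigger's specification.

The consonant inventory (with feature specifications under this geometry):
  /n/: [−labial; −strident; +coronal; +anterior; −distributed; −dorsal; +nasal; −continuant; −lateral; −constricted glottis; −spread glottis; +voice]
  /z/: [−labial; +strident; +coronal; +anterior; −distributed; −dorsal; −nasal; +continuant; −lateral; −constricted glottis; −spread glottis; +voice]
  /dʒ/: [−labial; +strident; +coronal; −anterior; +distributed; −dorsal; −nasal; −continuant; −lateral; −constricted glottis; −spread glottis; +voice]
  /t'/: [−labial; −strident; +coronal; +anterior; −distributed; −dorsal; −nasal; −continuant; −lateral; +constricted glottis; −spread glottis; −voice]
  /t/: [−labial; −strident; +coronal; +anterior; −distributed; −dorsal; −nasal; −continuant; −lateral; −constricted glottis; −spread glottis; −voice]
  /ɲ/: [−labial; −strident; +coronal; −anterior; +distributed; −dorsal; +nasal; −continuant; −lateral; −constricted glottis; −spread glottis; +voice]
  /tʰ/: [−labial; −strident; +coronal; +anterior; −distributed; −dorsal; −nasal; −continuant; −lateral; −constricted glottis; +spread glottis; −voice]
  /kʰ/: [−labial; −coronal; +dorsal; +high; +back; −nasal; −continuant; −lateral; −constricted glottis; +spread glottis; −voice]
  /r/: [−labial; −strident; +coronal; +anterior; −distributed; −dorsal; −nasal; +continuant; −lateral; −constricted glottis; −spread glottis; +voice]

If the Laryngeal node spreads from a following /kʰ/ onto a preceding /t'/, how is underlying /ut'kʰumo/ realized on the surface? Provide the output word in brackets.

[utʰkʰumo]

Terminals under Laryngeal in this geometry: [constricted glottis], [spread glottis], [voice].
The target acquires /kʰ/'s values for everything under Laryngeal — [−constricted glottis], [+spread glottis], [−voice] — while keeping its own [labial], [strident], [coronal], ….
Among the inventory, only /tʰ/ has exactly this specification, giving the surface form [utʰkʰumo].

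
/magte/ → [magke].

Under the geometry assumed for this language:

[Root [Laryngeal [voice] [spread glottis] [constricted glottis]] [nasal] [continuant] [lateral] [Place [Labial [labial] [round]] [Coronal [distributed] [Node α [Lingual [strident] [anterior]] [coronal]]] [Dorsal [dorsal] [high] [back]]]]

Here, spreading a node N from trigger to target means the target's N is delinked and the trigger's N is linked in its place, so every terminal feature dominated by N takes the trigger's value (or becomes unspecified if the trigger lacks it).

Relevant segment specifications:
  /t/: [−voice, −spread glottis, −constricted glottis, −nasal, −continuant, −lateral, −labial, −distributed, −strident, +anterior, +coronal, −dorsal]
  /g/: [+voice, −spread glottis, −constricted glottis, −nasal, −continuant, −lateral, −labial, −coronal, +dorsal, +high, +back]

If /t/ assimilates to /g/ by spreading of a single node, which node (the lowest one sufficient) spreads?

Place

Comparing /t/ with its surface form [k], the features that change are [coronal], [anterior], [distributed], [strident], [dorsal], [high], [back].
These terminals are all dominated by Place, and no proper subconstituent of Place covers them all; Place is their lowest common ancestor.
Spreading Place from /g/ overwrites each of those terminals with /g/'s values, yielding exactly [k].
[voice] — on which /g/ differs from /t/ — is unchanged, so Root cannot have spread; the constituent is no larger than Place.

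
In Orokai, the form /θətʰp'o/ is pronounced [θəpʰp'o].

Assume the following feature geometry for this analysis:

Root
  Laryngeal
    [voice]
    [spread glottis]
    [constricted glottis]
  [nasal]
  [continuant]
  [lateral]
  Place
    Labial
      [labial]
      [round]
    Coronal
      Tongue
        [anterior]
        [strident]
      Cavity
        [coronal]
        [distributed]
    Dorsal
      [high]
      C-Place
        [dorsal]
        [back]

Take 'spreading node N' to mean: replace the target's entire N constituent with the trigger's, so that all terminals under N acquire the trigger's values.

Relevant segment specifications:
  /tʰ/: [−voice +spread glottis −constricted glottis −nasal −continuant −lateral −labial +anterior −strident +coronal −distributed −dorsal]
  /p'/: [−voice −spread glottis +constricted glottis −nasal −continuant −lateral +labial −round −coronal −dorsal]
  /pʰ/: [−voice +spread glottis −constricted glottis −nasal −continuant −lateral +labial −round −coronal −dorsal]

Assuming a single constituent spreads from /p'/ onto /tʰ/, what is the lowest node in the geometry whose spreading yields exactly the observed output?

/tʰ/ and [pʰ] differ in [labial], [round], [coronal], [anterior], [distributed], [strident]; every other specified feature is identical.
These terminals are all dominated by Place, and no proper subconstituent of Place covers them all; Place is their lowest common ancestor.
Spreading Place from /p'/ overwrites each of those terminals with /p'/'s values, yielding exactly [pʰ].
[constricted glottis], [spread glottis] — on which /p'/ differs from /tʰ/ — are unchanged, so Root cannot have spread; the constituent is no larger than Place.

Place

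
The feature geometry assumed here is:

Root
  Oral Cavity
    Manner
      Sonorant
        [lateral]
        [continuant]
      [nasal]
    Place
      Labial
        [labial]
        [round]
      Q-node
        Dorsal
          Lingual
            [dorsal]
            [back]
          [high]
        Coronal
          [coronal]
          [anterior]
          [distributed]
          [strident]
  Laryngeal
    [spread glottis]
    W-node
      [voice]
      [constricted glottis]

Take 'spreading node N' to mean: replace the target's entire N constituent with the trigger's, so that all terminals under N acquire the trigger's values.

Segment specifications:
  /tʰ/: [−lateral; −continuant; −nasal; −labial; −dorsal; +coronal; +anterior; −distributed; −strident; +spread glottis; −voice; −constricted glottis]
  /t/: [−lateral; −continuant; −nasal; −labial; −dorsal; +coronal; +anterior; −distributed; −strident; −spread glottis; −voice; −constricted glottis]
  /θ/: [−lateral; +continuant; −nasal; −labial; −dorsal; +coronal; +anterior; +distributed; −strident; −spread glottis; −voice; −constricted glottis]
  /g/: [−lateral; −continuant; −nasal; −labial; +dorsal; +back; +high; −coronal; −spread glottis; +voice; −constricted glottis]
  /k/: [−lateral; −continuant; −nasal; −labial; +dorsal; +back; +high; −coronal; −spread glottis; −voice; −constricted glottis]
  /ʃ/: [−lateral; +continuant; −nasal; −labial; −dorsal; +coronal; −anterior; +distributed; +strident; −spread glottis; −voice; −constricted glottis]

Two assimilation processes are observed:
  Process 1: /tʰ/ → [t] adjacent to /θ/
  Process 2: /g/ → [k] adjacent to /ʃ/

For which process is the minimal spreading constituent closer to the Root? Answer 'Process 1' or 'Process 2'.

Process 1

Process 1: the feature that changes is [spread glottis]; the minimal node is [spread glottis] (depth 2).
In Process 2, [voice] changes, so the minimal spreading node is [voice] at depth 3.
[spread glottis] (depth 2) sits above [voice] (depth 3), making Process 1 the one with the higher spreading node.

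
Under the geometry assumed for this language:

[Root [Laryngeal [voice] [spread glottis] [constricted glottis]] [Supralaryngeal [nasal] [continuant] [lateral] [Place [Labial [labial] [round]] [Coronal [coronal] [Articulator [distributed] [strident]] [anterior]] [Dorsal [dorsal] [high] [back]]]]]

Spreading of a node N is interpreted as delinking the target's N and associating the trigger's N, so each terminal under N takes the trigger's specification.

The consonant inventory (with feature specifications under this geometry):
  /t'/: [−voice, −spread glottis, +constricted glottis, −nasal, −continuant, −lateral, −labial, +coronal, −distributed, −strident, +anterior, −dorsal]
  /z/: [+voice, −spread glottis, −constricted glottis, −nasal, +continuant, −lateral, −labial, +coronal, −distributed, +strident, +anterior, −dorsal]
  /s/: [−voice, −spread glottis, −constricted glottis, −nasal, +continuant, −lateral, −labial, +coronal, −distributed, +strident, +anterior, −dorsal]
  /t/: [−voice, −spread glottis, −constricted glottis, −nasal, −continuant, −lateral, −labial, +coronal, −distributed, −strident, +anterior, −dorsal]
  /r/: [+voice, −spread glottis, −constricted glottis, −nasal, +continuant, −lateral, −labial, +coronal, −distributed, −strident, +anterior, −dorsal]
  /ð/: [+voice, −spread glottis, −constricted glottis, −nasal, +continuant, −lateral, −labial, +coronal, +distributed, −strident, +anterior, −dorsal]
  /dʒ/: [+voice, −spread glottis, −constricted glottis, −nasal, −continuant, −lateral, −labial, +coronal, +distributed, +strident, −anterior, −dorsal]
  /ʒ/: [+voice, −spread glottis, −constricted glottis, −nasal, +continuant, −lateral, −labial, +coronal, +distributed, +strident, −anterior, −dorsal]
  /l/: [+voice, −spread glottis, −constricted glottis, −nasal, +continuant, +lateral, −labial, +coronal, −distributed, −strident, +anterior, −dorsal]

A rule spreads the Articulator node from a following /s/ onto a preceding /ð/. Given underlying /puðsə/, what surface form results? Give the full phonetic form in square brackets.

The Articulator node dominates the terminals [distributed], [strident].
The target acquires /s/'s values for everything under Articulator — [−distributed], [+strident] — while keeping its own [voice], [spread glottis], [constricted glottis], ….
The resulting bundle matches /z/ in the inventory; substituting it for /ð/ gives [puzsə].

[puzsə]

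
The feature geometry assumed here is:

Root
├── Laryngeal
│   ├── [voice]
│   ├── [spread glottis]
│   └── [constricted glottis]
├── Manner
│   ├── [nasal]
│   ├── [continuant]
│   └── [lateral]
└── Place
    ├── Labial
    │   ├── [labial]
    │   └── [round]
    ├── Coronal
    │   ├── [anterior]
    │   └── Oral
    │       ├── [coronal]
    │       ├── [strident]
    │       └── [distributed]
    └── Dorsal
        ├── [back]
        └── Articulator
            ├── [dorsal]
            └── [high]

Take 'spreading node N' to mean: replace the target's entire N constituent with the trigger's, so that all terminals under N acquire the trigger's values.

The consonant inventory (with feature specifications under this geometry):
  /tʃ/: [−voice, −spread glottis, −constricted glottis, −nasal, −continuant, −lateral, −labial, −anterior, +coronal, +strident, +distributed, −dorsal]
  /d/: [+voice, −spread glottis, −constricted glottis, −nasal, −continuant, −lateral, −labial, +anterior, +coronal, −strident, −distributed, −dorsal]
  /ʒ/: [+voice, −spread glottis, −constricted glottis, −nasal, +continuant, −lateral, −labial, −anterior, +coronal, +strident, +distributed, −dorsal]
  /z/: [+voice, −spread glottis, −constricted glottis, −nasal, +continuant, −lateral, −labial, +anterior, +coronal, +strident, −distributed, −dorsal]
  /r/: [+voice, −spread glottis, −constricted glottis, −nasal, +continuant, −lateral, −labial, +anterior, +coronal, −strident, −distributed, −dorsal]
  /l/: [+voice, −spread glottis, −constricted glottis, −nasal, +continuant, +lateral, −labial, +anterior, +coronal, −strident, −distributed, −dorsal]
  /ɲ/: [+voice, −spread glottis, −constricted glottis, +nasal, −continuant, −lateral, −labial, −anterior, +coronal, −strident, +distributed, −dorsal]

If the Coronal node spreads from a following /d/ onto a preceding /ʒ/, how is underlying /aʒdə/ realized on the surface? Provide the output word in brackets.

Coronal immediately or transitively dominates [anterior], [coronal], [strident], [distributed].
After delinking /ʒ/'s Coronal and linking /d/'s, the affected terminals become [+anterior], [+coronal], [−strident], [−distributed]; [voice], [spread glottis], [constricted glottis], … (outside Coronal) are retained from /ʒ/.
The resulting bundle matches /r/ in the inventory; substituting it for /ʒ/ gives [ardə].

[ardə]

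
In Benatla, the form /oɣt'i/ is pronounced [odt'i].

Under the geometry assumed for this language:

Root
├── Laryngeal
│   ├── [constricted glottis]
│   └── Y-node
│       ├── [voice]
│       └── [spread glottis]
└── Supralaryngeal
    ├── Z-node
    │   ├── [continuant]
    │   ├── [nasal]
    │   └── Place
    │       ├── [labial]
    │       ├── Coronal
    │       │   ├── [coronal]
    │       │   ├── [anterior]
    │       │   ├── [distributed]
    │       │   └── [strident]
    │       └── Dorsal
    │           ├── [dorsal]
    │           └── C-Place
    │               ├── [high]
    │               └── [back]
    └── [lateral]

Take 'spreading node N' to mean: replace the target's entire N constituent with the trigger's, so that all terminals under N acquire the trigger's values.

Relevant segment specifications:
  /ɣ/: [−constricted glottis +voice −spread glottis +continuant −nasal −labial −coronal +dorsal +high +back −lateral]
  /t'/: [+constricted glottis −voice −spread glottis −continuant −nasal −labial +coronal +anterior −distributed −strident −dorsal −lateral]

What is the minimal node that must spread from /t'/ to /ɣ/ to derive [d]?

/ɣ/ and [d] differ in [continuant], [coronal], [anterior], [distributed], [strident], [dorsal], [high], [back]; every other specified feature is identical.
These terminals are all dominated by Z-node, and no proper subconstituent of Z-node covers them all; Z-node is their lowest common ancestor.
Delinking /ɣ/'s Z-node and associating /t'/'s Z-node gives precisely the feature bundle of [d].
Features on which the two segments disagree outside Z-node, such as [voice], [constricted glottis], are unchanged — nothing dominating them spread, and Z-node is the minimal sufficient constituent.

Z-node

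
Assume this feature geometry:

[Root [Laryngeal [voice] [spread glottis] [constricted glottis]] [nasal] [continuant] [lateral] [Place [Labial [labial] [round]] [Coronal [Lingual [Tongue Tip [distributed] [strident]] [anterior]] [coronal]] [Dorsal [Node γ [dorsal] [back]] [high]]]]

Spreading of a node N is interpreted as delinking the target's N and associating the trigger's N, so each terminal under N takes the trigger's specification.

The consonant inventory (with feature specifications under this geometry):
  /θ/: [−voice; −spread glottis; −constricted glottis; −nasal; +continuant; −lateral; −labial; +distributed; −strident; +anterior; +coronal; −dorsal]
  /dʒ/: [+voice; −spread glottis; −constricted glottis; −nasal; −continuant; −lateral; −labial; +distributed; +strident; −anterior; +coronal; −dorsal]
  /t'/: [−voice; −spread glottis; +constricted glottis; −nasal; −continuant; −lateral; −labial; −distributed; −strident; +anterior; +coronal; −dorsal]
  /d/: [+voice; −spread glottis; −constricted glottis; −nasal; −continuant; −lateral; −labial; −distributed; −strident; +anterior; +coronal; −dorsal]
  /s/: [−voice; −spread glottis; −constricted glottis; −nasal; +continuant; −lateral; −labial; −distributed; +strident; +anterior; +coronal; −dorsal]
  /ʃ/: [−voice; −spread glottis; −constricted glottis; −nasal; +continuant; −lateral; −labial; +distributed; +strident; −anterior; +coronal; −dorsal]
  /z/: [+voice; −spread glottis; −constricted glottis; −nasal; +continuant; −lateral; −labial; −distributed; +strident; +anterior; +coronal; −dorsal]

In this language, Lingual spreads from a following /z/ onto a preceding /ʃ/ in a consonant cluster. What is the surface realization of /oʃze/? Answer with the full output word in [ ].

[osze]

The Lingual node dominates the terminals [distributed], [strident], [anterior].
After delinking /ʃ/'s Lingual and linking /z/'s, the affected terminals become [−distributed], [+strident], [+anterior]; [voice], [spread glottis], [constricted glottis], … (outside Lingual) are retained from /ʃ/.
Among the inventory, only /s/ has exactly this specification, giving the surface form [osze].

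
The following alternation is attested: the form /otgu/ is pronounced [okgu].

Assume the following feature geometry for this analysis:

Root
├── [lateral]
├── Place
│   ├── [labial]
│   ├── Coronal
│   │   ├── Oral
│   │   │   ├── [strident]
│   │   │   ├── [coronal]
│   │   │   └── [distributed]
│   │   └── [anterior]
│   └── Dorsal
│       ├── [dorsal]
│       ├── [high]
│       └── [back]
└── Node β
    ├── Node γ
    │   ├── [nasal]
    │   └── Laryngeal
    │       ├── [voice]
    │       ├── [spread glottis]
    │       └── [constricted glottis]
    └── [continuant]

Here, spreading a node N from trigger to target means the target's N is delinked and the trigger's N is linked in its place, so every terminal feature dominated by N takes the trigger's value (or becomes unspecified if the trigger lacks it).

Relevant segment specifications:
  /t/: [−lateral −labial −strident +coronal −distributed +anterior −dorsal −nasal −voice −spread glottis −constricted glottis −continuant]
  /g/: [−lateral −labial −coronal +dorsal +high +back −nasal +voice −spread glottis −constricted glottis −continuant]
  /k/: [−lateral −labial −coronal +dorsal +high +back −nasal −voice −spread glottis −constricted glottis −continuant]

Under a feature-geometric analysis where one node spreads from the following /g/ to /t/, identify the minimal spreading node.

Place

/t/ and [k] differ in [coronal], [anterior], [distributed], [strident], [dorsal], [high], [back]; every other specified feature is identical.
Tracing each changed feature up the tree, the paths first meet at Place; any lower node misses at least one of them.
Delinking /t/'s Place and associating /g/'s Place gives precisely the feature bundle of [k].
[voice] — on which /g/ differs from /t/ — is unchanged, so Root cannot have spread; the constituent is no larger than Place.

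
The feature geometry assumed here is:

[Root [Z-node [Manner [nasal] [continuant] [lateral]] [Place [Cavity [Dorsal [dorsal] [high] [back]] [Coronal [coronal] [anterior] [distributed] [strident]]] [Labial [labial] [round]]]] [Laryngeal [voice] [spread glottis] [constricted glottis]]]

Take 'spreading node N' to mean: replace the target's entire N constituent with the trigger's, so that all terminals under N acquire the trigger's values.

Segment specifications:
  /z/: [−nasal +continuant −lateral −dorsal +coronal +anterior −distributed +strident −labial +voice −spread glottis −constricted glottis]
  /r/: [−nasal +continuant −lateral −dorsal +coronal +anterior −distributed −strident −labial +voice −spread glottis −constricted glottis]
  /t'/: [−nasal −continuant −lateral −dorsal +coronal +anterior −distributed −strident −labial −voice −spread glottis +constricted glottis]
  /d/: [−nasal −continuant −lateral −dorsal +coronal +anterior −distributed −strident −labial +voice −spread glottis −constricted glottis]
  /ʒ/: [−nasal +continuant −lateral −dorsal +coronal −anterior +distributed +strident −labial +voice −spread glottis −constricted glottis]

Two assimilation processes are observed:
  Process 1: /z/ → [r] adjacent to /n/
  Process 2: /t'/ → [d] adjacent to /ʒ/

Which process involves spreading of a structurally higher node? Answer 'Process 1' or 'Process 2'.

Process 2

In Process 1, [strident] changes, so the minimal spreading node is [strident] at depth 5.
Process 2: the features that change are [voice], [constricted glottis]; the minimal node is Laryngeal (depth 1).
Laryngeal (depth 1) sits above [strident] (depth 5), making Process 2 the one with the higher spreading node.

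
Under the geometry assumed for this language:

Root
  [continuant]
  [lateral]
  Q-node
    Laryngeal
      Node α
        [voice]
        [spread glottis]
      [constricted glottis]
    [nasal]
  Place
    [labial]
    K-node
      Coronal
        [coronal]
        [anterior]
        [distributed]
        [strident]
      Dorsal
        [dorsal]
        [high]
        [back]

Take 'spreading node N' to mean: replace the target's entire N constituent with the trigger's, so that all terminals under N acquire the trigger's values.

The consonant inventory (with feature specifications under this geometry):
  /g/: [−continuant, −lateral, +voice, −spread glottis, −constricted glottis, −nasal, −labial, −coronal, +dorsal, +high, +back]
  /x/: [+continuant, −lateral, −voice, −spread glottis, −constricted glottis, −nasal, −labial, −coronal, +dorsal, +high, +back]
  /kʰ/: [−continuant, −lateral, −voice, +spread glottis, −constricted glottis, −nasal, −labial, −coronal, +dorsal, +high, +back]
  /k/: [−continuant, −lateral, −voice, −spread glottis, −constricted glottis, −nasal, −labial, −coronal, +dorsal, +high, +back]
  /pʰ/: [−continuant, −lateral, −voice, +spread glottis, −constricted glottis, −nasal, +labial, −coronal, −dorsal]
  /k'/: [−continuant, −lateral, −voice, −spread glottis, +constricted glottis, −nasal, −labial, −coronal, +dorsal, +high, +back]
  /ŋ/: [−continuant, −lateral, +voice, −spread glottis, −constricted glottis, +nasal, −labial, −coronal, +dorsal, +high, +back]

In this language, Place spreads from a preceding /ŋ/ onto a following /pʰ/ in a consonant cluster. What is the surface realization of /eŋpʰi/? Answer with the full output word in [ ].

[eŋkʰi]

Place immediately or transitively dominates [labial], [coronal], [anterior], [distributed], [strident], [dorsal], [high], [back].
The target acquires /ŋ/'s values for everything under Place — [−labial], [−coronal], [+dorsal], [+high], [+back] — while keeping its own [continuant], [lateral], [voice], ….
Among the inventory, only /kʰ/ has exactly this specification, giving the surface form [eŋkʰi].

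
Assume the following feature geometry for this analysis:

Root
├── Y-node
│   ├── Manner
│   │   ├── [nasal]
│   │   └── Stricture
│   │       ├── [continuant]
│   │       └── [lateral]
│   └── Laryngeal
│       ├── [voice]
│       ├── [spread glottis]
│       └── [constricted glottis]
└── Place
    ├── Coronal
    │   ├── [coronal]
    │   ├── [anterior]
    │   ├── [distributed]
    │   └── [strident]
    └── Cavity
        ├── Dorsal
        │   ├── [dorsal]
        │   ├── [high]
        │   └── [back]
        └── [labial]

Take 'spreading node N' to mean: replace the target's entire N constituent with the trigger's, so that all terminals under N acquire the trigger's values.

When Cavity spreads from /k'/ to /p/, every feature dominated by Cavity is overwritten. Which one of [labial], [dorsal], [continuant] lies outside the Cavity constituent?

[continuant]

Cavity dominates exactly [dorsal], [high], [back], [labial].
[dorsal], [labial] all lie under Cavity, so they are overwritten when Cavity spreads.
[continuant] is not within the Cavity subtree (it hangs from Stricture), so /p/'s [continuant] value survives.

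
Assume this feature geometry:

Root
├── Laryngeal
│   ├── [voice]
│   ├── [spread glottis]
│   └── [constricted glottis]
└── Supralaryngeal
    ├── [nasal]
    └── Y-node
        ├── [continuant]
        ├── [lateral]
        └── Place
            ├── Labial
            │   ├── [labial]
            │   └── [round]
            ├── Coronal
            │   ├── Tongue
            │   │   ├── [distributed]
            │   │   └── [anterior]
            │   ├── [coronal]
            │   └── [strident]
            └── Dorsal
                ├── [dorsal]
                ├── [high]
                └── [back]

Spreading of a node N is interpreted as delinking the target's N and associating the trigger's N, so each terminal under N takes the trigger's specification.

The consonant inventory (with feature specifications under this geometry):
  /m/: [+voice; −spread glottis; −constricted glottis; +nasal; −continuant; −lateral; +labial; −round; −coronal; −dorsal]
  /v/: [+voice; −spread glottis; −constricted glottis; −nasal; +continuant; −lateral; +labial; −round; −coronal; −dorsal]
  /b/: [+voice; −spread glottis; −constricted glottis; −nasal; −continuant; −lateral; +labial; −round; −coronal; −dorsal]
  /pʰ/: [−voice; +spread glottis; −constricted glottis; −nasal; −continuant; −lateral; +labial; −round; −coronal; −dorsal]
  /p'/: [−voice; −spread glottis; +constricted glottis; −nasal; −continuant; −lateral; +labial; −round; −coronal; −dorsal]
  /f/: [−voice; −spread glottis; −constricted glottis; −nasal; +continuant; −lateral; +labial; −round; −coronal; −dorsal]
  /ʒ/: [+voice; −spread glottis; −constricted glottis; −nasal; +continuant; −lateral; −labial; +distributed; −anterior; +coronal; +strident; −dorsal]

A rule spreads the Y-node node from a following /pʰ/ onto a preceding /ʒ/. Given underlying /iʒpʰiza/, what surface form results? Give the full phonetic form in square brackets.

The Y-node node dominates the terminals [continuant], [lateral], [labial], [round], [distributed], [anterior], [coronal], [strident], [dorsal], [high], [back].
After delinking /ʒ/'s Y-node and linking /pʰ/'s, the affected terminals become [−continuant], [−lateral], [+labial], [−round], [−coronal], [−dorsal]; [voice], [spread glottis], [constricted glottis], … (outside Y-node) are retained from /ʒ/.
Among the inventory, only /b/ has exactly this specification, giving the surface form [ibpʰiza].

[ibpʰiza]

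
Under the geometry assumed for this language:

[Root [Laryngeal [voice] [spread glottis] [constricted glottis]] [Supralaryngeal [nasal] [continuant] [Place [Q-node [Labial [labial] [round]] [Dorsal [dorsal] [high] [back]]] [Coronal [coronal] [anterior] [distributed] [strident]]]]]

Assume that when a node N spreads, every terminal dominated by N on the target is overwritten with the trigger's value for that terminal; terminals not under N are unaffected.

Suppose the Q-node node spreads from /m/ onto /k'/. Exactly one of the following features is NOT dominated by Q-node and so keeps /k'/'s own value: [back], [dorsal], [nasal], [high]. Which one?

Q-node dominates exactly [labial], [round], [dorsal], [high], [back].
Of the listed options, [dorsal], [back], [high] are among these and would be overwritten by spreading Q-node.
[nasal] is not within the Q-node subtree (it hangs from Supralaryngeal), so /k'/'s [nasal] value survives.

[nasal]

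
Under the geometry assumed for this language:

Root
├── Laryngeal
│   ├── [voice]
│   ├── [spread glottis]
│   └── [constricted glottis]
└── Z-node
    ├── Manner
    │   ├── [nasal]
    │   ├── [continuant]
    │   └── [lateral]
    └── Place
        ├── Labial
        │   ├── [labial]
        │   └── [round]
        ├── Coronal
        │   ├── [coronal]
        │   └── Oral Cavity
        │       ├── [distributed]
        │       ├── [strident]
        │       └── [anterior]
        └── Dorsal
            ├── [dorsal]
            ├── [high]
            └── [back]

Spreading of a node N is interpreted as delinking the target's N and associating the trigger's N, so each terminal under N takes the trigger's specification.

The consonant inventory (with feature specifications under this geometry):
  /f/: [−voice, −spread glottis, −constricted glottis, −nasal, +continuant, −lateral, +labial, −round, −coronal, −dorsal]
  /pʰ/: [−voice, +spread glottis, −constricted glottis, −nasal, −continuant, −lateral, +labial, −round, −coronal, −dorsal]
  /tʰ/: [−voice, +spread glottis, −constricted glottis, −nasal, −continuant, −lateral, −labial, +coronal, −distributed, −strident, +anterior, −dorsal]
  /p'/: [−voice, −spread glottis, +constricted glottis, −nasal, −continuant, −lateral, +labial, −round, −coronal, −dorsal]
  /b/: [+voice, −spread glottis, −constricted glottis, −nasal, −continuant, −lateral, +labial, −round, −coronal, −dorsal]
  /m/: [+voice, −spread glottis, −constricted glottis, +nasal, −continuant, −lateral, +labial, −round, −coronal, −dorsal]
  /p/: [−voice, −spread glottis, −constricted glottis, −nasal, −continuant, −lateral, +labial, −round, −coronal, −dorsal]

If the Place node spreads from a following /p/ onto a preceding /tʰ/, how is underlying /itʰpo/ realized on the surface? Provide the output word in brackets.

Terminals under Place in this geometry: [labial], [round], [coronal], [distributed], [strident], [anterior], [dorsal], [high], [back].
Spreading Place from /p/ onto /tʰ/ replaces those values with /p/'s: [+labial], [−round], [−coronal], [−dorsal]. Features outside Place ([voice], [spread glottis], [constricted glottis], …) stay as in /tʰ/.
Among the inventory, only /pʰ/ has exactly this specification, giving the surface form [ipʰpo].

[ipʰpo]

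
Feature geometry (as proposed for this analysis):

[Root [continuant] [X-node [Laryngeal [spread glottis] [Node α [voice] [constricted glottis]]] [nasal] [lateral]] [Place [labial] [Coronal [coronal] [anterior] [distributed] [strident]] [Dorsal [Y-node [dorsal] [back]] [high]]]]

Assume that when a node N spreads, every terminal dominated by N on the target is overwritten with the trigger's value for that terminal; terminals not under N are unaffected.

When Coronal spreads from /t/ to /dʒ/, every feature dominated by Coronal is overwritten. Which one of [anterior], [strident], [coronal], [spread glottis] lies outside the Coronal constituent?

[spread glottis]

Coronal dominates exactly [coronal], [anterior], [distributed], [strident].
[coronal], [anterior], [strident] all lie under Coronal, so they are overwritten when Coronal spreads.
[spread glottis] attaches under Laryngeal, not under Coronal, so /dʒ/ retains its own value for [spread glottis].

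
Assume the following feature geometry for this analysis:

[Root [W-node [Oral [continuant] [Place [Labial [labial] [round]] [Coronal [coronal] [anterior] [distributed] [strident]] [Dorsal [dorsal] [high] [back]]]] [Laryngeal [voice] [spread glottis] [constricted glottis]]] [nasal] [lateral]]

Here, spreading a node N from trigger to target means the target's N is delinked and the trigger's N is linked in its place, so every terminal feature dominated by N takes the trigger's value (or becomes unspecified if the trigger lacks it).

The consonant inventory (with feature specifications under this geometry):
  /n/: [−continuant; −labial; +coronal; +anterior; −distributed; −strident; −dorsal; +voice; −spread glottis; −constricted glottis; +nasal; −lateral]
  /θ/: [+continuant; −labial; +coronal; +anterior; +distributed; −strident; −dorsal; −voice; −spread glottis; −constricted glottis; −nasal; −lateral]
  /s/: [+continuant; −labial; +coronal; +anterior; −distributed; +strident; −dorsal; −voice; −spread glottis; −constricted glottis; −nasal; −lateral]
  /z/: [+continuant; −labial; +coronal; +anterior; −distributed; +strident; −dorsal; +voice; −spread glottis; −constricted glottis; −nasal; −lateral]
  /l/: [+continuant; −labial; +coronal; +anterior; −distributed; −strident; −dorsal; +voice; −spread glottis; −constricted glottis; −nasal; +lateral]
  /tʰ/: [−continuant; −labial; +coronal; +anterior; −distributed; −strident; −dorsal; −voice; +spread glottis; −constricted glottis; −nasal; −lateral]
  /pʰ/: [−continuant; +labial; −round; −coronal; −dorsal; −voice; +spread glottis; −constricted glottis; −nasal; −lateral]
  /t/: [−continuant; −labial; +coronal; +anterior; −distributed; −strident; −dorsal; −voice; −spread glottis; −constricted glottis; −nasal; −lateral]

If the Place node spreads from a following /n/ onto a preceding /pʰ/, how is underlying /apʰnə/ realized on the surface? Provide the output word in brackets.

[atʰnə]

Terminals under Place in this geometry: [labial], [round], [coronal], [anterior], [distributed], [strident], [dorsal], [high], [back].
The target acquires /n/'s values for everything under Place — [−labial], [+coronal], [+anterior], [−distributed], [−strident], [−dorsal] — while keeping its own [continuant], [voice], [spread glottis], ….
Among the inventory, only /tʰ/ has exactly this specification, giving the surface form [atʰnə].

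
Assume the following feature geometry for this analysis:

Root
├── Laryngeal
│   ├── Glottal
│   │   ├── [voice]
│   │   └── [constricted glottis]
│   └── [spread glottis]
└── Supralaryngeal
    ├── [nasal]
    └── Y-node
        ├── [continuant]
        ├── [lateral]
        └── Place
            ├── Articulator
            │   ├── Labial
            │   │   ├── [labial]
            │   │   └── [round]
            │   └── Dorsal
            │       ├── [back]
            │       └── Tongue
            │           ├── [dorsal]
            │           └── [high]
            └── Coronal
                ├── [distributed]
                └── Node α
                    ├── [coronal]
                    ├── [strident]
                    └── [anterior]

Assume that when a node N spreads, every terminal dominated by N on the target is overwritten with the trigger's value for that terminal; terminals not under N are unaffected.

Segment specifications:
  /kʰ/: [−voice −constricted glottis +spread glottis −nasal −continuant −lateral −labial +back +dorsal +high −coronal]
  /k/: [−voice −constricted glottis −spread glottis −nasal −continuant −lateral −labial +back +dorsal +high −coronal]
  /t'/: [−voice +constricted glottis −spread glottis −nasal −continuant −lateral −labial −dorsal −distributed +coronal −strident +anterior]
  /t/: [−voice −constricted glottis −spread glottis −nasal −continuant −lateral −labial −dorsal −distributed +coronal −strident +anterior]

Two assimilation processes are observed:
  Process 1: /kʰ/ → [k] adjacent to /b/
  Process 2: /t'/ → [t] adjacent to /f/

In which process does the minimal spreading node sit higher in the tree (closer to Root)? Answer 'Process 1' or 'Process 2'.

Process 1 alters [spread glottis]; the lowest dominating node is [spread glottis] (depth 2 from Root).
Process 2 alters [constricted glottis]; the lowest dominating node is [constricted glottis] (depth 3 from Root).
[spread glottis] (depth 2) sits above [constricted glottis] (depth 3), making Process 1 the one with the higher spreading node.

Process 1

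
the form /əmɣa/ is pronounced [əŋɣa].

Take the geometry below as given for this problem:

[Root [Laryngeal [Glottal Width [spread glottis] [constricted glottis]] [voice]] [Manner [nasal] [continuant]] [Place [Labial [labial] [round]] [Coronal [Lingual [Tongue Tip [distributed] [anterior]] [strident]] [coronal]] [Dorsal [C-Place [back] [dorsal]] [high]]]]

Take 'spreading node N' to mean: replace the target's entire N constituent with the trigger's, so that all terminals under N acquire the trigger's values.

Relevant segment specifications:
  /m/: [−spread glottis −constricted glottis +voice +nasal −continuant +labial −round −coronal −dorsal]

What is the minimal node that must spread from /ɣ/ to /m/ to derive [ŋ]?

Place

Comparing /m/ with its surface form [ŋ], the features that change are [labial], [round], [dorsal], [high], [back].
Tracing each changed feature up the tree, the paths first meet at Place; any lower node misses at least one of them.
Delinking /m/'s Place and associating /ɣ/'s Place gives precisely the feature bundle of [ŋ].
Since [continuant], [nasal] are preserved even though /ɣ/ disagrees there, no node above Place spread.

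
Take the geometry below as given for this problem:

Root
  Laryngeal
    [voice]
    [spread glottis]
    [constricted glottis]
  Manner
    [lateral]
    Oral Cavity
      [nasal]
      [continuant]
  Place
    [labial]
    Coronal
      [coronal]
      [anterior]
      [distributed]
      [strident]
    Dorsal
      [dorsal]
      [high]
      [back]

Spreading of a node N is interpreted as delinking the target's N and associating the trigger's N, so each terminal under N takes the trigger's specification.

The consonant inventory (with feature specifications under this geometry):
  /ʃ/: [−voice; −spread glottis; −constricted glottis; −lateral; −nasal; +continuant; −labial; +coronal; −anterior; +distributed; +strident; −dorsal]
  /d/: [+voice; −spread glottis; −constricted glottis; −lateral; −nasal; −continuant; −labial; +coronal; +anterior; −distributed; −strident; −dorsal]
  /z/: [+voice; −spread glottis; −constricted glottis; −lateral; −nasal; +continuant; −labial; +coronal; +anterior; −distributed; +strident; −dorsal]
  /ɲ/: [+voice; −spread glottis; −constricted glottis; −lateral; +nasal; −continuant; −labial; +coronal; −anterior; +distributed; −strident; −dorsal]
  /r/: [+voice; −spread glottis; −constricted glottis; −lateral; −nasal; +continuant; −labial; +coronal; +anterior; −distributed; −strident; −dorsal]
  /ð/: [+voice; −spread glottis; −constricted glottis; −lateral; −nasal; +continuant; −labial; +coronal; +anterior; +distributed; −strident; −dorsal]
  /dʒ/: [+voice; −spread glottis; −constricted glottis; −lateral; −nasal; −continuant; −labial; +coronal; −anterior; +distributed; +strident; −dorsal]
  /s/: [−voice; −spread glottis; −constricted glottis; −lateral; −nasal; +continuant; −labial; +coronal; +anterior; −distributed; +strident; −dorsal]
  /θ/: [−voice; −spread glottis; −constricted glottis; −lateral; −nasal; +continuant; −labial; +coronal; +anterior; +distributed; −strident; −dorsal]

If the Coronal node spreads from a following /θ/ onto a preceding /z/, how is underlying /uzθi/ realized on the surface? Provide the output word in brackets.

Coronal immediately or transitively dominates [coronal], [anterior], [distributed], [strident].
After delinking /z/'s Coronal and linking /θ/'s, the affected terminals become [+coronal], [+anterior], [+distributed], [−strident]; [voice], [spread glottis], [constricted glottis], … (outside Coronal) are retained from /z/.
Among the inventory, only /ð/ has exactly this specification, giving the surface form [uðθi].

[uðθi]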